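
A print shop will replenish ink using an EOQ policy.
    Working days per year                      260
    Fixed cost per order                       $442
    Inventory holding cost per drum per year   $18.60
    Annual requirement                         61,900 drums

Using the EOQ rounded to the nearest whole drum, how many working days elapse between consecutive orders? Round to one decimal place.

7.2 days

Optimal lot size Q* = (2 × 61,900 × $442 / $18.6)^½ ≈ 1,715.20 → Q = 1,715 drums
Cycle time = (working days × Q)/D = (260 × 1,715) / 61,900 = 7.204 days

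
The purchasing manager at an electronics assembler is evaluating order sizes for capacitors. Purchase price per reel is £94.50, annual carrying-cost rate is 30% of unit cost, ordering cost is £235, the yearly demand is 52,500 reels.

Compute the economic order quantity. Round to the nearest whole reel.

Carrying cost H = £94.5 × 30% = £28.3500/reel/yr
Q* = √(2·D·S / H) = √(2·52,500·235 / 28.35) = √870,370.4 ≈ 932.94

933 reels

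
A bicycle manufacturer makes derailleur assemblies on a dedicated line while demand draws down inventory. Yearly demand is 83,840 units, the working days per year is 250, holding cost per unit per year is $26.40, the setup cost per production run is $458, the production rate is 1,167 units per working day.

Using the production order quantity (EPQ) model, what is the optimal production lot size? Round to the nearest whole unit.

2,020 units

d = 83,840/250 = 335.3600 units/day;  effective holding cost H(1 − d/p) = 26.4·(1 − 335.3600/1167) = 18.81345
Q* = √(2DS / H_eff) = √(2·83,840·458 / 18.81345) ≈ 2,020.41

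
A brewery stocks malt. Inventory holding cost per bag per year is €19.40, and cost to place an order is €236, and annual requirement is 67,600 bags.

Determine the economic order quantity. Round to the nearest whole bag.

2DS/H = 2·67,600·236/19.4 = 1,644,701.03
EOQ = √1,644,701.03 ≈ 1,282.46

1,282 bags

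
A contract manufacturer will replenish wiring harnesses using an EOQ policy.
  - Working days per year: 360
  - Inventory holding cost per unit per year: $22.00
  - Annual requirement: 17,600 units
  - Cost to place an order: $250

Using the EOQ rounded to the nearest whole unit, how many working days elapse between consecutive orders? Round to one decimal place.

12.9 days

EOQ = √(2DS/H) = √(2 × 17,600 × 250 / 22)
    = √(400,000.00) ≈ 632.46 → Q = 632 units
T = Q/D × 360 days = 632/17,600 × 360 = 12.927 days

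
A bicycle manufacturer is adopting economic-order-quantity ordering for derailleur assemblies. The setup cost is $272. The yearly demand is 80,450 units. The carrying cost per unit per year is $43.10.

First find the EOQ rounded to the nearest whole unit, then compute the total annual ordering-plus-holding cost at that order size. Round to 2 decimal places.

2DS/H = 2·80,450·272/43.1 = 1,015,424.59
EOQ = √1,015,424.59 ≈ 1,007.68 → Q = 1,008 units
Annual ordering cost = (D/Q)·S = (80,450/1,008) × 272 = $21,708.73
Annual holding cost  = (Q/2)·H = (1,008/2) × 43.1 = $21,722.40
Total = $21,708.73 + $21,722.40 = $43,431.13

$43,431.13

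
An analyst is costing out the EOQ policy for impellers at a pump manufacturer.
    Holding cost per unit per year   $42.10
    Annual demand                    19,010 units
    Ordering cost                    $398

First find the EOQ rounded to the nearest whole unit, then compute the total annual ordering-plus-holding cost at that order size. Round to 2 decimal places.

2DS/H = 2·19,010·398/42.1 = 359,428.98
EOQ = √359,428.98 ≈ 599.52 → Q = 600 units
Annual ordering cost = (D/Q)·S = (19,010/600) × 398 = $12,609.97
Annual holding cost  = (Q/2)·H = (600/2) × 42.1 = $12,630.00
Total = $12,609.97 + $12,630.00 = $25,239.97

$25,239.97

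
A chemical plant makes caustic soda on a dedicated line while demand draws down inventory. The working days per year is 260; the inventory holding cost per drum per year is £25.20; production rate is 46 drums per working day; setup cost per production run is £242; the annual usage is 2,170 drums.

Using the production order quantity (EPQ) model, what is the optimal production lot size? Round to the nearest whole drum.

226 drums

Daily demand d = 2,170/260 = 8.346; p = 46; 1 − d/p = 0.81856
EPQ = √(2DS / (H(1 − d/p)))
    = √(2 × 2,170 × 242 / (25.2 × 0.81856)) ≈ 225.65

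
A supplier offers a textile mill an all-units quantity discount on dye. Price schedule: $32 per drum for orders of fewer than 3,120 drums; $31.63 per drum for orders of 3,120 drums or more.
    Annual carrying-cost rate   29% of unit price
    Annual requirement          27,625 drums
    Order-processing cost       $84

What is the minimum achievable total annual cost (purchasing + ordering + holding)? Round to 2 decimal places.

$888,831.91

H₁ = 29%×$32 = $9.2800;  H₂ = 29%×$31.63 = $9.1727
EOQ₁ = √(2×27,625×84/9.2800) = 707.18  (< 3,120, feasible at tier 1)
EOQ₂ = √(2×27,625×84/9.1727) = 711.31  (< 3,120 → use Q = 3,120 at tier-2 price)
TC(tier 1 (EOQ₁), Q≈707.2) = $890,562.66
TC(tier 2, Q≈3,120.0) = $888,831.91
Minimum at tier 2: $888,831.91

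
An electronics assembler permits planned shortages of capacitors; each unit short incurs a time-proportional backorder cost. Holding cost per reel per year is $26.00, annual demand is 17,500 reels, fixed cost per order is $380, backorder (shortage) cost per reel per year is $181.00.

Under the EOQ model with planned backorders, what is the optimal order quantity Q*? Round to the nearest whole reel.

765 reels

Basic EOQ = √(2·17,500·380/26) = 715.219
Backorder adjustment √((H+b)/b) = √((26+181)/181) = 1.0694
Q* = 715.219 × 1.0694 ≈ 764.87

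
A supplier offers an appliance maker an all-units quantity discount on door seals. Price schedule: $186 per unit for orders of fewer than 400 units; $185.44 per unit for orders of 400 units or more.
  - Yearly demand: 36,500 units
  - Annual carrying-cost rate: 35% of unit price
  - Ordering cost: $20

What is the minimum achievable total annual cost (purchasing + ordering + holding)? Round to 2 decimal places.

H₁ = 35%×$186 = $65.1000;  H₂ = 35%×$185.44 = $64.9040
EOQ₁ = √(2×36,500×20/65.1000) = 149.76  (< 400, feasible at tier 1)
EOQ₂ = √(2×36,500×20/64.9040) = 149.98  (< 400 → use Q = 400 at tier-2 price)
TC(tier 1 (EOQ₁), Q≈149.8) = $6,798,749.15
TC(tier 2, Q≈400.0) = $6,783,365.80
Minimum at tier 2: $6,783,365.80

$6,783,365.80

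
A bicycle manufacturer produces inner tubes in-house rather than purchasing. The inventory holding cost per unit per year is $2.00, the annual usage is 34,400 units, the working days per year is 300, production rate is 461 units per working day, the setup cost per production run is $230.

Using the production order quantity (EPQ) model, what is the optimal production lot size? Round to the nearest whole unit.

Daily demand d = 34,400/300 = 114.667; p = 461; 1 − d/p = 0.75127
EPQ = √(2DS / (H(1 − d/p)))
    = √(2 × 34,400 × 230 / (2 × 0.75127)) ≈ 3,245.24

3,245 units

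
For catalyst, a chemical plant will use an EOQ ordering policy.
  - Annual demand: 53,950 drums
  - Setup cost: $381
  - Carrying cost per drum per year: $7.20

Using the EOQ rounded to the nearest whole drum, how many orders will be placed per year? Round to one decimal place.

Optimal lot size Q* = (2 × 53,950 × $381 / $7.2)^½ ≈ 2,389.50 → Q = 2,389
N = D/Q = 53,950/2,389 ≈ 22.583 orders/yr

22.6 orders per year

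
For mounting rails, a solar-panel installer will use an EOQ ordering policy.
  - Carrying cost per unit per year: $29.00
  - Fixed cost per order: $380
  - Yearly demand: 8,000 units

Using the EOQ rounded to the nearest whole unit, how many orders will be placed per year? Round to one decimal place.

17.5 orders per year

EOQ = √(2DS/H) = √(2 × 8,000 × 380 / 29)
    = √(209,655.17) ≈ 457.88 → Q = 458
Orders per year = D/Q = 8,000 / 458 = 17.467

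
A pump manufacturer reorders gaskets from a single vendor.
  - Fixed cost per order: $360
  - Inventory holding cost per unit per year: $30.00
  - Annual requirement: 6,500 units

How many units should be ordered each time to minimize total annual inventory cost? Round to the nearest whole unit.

395 units

EOQ = √(2DS/H) = √(2 × 6,500 × 360 / 30)
    = √(156,000.00) ≈ 394.97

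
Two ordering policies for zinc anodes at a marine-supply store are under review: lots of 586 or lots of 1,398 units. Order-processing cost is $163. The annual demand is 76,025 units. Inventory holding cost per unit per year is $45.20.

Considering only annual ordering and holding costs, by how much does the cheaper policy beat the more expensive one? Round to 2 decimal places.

For each Q, cost = (D/Q)·S + (Q/2)·H.
TC(586) = (76,025/586)×163 + (586/2)×45.2 = $34,390.49
TC(1,398) = (76,025/1,398)×163 + (1,398/2)×45.2 = $40,458.95
Cheaper: Q = 586.  Difference = $6,068.46

$6,068.46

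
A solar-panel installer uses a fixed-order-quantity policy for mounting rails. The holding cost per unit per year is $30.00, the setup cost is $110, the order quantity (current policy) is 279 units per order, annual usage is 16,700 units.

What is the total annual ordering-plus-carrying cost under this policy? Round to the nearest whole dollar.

Orders/yr = 16,700/279 = 59.857; ordering cost = 59.857 × $110 = $6,584.23
Average inventory = 279/2 = 139.5; holding cost = 139.5 × $30 = $4,185.00
Total = $6,584.23 + $4,185.00 = $10,769.23

$10,769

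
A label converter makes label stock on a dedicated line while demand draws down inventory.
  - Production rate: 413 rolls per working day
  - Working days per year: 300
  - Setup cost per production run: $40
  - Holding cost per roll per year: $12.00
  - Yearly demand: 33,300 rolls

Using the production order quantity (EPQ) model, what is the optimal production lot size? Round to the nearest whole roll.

551 rolls

Daily demand d = 33,300/300 = 111.000; p = 413; 1 − d/p = 0.73123
EPQ = √(2DS / (H(1 − d/p)))
    = √(2 × 33,300 × 40 / (12 × 0.73123)) ≈ 551.00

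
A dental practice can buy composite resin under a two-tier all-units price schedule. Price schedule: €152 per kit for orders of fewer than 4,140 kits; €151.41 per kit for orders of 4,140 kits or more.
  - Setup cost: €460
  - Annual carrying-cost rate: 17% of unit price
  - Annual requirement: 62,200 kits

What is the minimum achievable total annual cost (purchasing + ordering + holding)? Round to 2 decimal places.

€9,477,894.29

H₁ = 17%×€152 = €25.8400;  H₂ = 17%×€151.41 = €25.7397
EOQ₁ = √(2×62,200×460/25.8400) = 1,488.14  (< 4,140, feasible at tier 1)
EOQ₂ = √(2×62,200×460/25.7397) = 1,491.03  (< 4,140 → use Q = 4,140 at tier-2 price)
TC(tier 1 (EOQ₁), Q≈1,488.1) = €9,492,853.45
TC(tier 2, Q≈4,140.0) = €9,477,894.29
Minimum at tier 2: €9,477,894.29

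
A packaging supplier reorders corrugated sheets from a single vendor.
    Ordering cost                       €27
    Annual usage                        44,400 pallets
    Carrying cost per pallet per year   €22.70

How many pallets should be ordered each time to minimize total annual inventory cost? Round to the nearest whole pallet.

325 pallets

Q* = √(2·D·S / H) = √(2·44,400·27 / 22.7) = √105,621.1 ≈ 324.99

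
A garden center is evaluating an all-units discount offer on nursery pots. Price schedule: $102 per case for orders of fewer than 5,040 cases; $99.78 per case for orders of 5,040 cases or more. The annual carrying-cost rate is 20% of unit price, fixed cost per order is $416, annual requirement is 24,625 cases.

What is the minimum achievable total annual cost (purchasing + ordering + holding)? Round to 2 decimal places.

$2,509,404.16

H₁ = 20%×$102 = $20.4000;  H₂ = 20%×$99.78 = $19.9560
EOQ₁ = √(2×24,625×416/20.4000) = 1,002.15  (< 5,040, feasible at tier 1)
EOQ₂ = √(2×24,625×416/19.9560) = 1,013.24  (< 5,040 → use Q = 5,040 at tier-2 price)
TC(tier 1 (EOQ₁), Q≈1,002.2) = $2,532,193.95
TC(tier 2, Q≈5,040.0) = $2,509,404.16
Minimum at tier 2: $2,509,404.16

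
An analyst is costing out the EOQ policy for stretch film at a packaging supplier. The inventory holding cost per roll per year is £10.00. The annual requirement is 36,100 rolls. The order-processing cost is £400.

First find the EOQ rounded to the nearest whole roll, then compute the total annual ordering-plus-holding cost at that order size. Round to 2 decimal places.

2DS/H = 2·36,100·400/10 = 2,888,000.00
EOQ = √2,888,000.00 ≈ 1,699.41 → Q = 1,699 rolls
Ordering: D/Q × S = 36,100/1,699 × £400 = £8,499.12
Holding:  Q/2 × H = 1,699/2 × £10 = £8,495.00
Total = £8,499.12 + £8,495.00 = £16,994.12

£16,994.12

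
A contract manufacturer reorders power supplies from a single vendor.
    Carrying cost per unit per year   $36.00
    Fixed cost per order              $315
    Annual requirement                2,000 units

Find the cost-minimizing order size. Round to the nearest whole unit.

EOQ = √(2DS/H) = √(2 × 2,000 × 315 / 36)
    = √(35,000.00) ≈ 187.08

187 units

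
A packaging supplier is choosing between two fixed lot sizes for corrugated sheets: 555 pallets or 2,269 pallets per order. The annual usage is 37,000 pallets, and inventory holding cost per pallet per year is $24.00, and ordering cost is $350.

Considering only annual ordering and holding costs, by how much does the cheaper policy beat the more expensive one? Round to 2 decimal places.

$2,942.03

For each Q, cost = (D/Q)·S + (Q/2)·H.
TC(555) = (37,000/555)×350 + (555/2)×24 = $29,993.33
TC(2,269) = (37,000/2,269)×350 + (2,269/2)×24 = $32,935.36
Lots of 555 are cheaper by $2,942.03.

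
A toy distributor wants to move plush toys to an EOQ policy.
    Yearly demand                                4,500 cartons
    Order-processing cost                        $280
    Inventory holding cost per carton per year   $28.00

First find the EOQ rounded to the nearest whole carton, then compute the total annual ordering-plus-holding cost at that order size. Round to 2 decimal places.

$8,400.00

Q* = √(2·D·S / H) = √(2·4,500·280 / 28) = √90,000.0 ≈ 300.00 → Q = 300 cartons
Orders/yr = 4,500/300 = 15.000; ordering cost = 15.000 × $280 = $4,200.00
Average inventory = 300/2 = 150; holding cost = 150 × $28 = $4,200.00
Total = $4,200.00 + $4,200.00 = $8,400.00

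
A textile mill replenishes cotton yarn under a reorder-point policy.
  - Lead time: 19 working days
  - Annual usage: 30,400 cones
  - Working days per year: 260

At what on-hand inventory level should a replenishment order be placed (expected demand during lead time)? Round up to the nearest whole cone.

Daily demand d = 30,400 / 260 = 116.923 cones/day
Demand during lead time = 116.923 × 19 = 2,221.54
Reorder point = 2,221.54 → round up

2,222 cones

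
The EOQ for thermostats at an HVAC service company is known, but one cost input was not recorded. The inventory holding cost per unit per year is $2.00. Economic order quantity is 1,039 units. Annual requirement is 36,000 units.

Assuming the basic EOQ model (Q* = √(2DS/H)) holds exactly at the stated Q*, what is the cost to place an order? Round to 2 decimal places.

EOQ relation: Q² = 2DS/H, so rearrange for the unknown.
S = Q²H / (2D) = 1,039² × 2 / (2 × 36,000) = 29.9867

$29.99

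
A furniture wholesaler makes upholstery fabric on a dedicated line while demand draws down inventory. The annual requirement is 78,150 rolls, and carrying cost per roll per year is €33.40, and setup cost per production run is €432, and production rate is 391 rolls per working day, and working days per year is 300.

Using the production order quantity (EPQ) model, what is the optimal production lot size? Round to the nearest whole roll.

Daily demand d = 78,150/300 = 260.500; p = 391; 1 − d/p = 0.33376
EPQ = √(2DS / (H(1 − d/p)))
    = √(2 × 78,150 × 432 / (33.4 × 0.33376)) ≈ 2,461.11

2,461 rolls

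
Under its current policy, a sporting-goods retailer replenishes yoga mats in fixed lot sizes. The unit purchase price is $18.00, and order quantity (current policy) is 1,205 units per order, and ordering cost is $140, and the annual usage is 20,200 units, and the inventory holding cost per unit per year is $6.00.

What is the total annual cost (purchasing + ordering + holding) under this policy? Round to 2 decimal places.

$369,561.89

Annual ordering cost = (D/Q)·S = (20,200/1,205) × 140 = $2,346.89
Annual holding cost  = (Q/2)·H = (1,205/2) × 6 = $3,615.00
Purchase cost = D·C = 20,200 × 18 = $363,600.00
Total = $2,346.89 + $3,615.00 + $363,600.00 = $369,561.89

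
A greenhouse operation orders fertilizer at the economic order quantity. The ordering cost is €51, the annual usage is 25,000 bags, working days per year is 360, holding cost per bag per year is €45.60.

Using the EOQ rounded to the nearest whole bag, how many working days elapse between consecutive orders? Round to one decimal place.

3.4 days

EOQ = √(2DS/H) = √(2 × 25,000 × 51 / 45.6)
    = √(55,921.05) ≈ 236.48 → Q = 236 bags
T = Q/D × 360 days = 236/25,000 × 360 = 3.398 days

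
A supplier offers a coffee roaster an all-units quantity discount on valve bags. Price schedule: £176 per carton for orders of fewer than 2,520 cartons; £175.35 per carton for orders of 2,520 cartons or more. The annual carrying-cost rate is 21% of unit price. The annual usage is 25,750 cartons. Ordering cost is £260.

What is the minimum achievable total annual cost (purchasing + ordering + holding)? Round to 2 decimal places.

H₁ = 21%×£176 = £36.9600;  H₂ = 21%×£175.35 = £36.8235
EOQ₁ = √(2×25,750×260/36.9600) = 601.90  (< 2,520, feasible at tier 1)
EOQ₂ = √(2×25,750×260/36.8235) = 603.01  (< 2,520 → use Q = 2,520 at tier-2 price)
TC(tier 1 (EOQ₁), Q≈601.9) = £4,554,246.22
TC(tier 2, Q≈2,520.0) = £4,564,316.86
Minimum at tier 1 (EOQ₁): £4,554,246.22

£4,554,246.22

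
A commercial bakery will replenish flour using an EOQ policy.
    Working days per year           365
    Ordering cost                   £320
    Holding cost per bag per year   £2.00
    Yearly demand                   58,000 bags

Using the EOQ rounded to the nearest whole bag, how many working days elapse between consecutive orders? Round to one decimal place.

27.1 days

Q* = √(2·D·S / H) = √(2·58,000·320 / 2) = √18,560,000.0 ≈ 4,308.13 → Q = 4,308 bags
T = Q/D × 365 days = 4,308/58,000 × 365 = 27.111 days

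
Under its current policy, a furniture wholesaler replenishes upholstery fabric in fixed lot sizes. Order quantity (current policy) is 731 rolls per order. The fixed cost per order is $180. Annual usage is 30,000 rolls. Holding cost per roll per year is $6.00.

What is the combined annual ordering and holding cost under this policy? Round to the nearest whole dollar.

Orders/yr = 30,000/731 = 41.040; ordering cost = 41.040 × $180 = $7,387.14
Average inventory = 731/2 = 365.5; holding cost = 365.5 × $6 = $2,193.00
Total = $7,387.14 + $2,193.00 = $9,580.14

$9,580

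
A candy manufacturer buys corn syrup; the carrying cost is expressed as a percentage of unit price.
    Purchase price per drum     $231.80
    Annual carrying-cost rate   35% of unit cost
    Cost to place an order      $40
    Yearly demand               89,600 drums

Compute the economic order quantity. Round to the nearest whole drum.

297 drums

Holding cost per drum per year: H = 35% × $231.8 = $81.1300
2DS/H = 2·89,600·40/81.13 = 88,352.03
EOQ = √88,352.03 ≈ 297.24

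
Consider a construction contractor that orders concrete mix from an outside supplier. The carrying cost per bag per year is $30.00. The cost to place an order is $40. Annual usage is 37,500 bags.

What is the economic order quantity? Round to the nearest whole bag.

316 bags

2DS/H = 2·37,500·40/30 = 100,000.00
EOQ = √100,000.00 ≈ 316.23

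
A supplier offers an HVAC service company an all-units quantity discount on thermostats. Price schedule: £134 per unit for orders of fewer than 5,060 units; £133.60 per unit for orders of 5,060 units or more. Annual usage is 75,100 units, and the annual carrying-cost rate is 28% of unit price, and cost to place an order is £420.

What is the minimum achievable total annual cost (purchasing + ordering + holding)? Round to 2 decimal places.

£10,112,050.92

H₁ = 28%×£134 = £37.5200;  H₂ = 28%×£133.60 = £37.4080
EOQ₁ = √(2×75,100×420/37.5200) = 1,296.67  (< 5,060, feasible at tier 1)
EOQ₂ = √(2×75,100×420/37.4080) = 1,298.61  (< 5,060 → use Q = 5,060 at tier-2 price)
TC(tier 1 (EOQ₁), Q≈1,296.7) = £10,112,050.92
TC(tier 2, Q≈5,060.0) = £10,134,235.84
Minimum at tier 1 (EOQ₁): £10,112,050.92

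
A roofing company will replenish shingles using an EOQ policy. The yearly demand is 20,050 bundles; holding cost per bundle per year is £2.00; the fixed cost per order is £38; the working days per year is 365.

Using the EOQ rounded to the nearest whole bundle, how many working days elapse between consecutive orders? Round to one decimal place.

EOQ = √(2DS/H) = √(2 × 20,050 × 38 / 2)
    = √(761,900.00) ≈ 872.87 → Q = 873 bundles
Days between orders = 365 / (D/Q) = 365 / 22.967 ≈ 15.893

15.9 days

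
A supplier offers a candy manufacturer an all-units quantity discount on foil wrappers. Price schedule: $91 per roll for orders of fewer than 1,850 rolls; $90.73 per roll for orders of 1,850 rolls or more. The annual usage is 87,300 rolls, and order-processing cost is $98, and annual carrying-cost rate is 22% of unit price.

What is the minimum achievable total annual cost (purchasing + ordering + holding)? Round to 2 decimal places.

H₁ = 22%×$91 = $20.0200;  H₂ = 22%×$90.73 = $19.9606
EOQ₁ = √(2×87,300×98/20.0200) = 924.49  (< 1,850, feasible at tier 1)
EOQ₂ = √(2×87,300×98/19.9606) = 925.87  (< 1,850 → use Q = 1,850 at tier-2 price)
TC(tier 1 (EOQ₁), Q≈924.5) = $7,962,808.33
TC(tier 2, Q≈1,850.0) = $7,943,817.10
Minimum at tier 2: $7,943,817.10

$7,943,817.10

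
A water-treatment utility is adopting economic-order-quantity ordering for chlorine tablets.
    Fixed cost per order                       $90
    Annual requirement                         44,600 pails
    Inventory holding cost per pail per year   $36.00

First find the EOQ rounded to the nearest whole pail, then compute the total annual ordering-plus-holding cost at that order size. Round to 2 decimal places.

$17,000.24

Optimal lot size Q* = (2 × 44,600 × $90 / $36)^½ ≈ 472.23 → Q = 472 pails
Ordering: D/Q × S = 44,600/472 × $90 = $8,504.24
Holding:  Q/2 × H = 472/2 × $36 = $8,496.00
Total = $8,504.24 + $8,496.00 = $17,000.24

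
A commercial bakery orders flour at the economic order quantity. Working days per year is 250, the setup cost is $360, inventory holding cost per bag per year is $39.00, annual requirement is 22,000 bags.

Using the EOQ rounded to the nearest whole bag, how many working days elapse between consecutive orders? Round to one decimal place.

7.2 days

Optimal lot size Q* = (2 × 22,000 × $360 / $39)^½ ≈ 637.30 → Q = 637 bags
T = Q/D × 250 days = 637/22,000 × 250 = 7.239 days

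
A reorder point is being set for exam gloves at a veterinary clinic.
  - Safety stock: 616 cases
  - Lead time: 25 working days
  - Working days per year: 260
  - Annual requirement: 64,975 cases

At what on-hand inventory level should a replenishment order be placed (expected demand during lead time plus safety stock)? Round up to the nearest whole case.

Daily demand d = 64,975 / 260 = 249.904 cases/day
Demand during lead time = 249.904 × 25 = 6,247.60
Reorder point = 6,247.60 + 616 = 6,863.60 → round up

6,864 cases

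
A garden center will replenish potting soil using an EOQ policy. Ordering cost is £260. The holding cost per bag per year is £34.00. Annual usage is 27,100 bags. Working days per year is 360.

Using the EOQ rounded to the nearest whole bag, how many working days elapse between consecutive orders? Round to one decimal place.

8.6 days

2DS/H = 2·27,100·260/34 = 414,470.59
EOQ = √414,470.59 ≈ 643.79 → Q = 644 bags
T = Q/D × 360 days = 644/27,100 × 360 = 8.555 days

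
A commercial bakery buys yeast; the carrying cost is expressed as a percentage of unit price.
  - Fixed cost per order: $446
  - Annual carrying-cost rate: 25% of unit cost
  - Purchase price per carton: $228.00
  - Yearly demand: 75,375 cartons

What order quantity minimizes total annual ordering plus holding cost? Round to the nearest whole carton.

1,086 cartons

H = i·C = 0.25 × $228 = $57.0000 per carton-year
EOQ = √(2DS/H) = √(2 × 75,375 × 446 / 57)
    = √(1,179,552.63) ≈ 1,086.07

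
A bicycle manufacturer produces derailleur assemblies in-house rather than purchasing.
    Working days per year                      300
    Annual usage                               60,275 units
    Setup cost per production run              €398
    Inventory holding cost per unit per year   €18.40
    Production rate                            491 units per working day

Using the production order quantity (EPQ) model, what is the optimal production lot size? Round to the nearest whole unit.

d = 60,275/300 = 200.9167 units/day;  effective holding cost H(1 − d/p) = 18.4·(1 − 200.9167/491) = 10.87074
Q* = √(2DS / H_eff) = √(2·60,275·398 / 10.87074) ≈ 2,100.85

2,101 units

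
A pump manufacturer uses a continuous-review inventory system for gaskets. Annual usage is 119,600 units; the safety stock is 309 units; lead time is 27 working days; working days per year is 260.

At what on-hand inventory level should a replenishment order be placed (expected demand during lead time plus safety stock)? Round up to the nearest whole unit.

12,729 units

Daily demand d = 119,600 / 260 = 460.000 units/day
Demand during lead time = 460.000 × 27 = 12,420.00
Reorder point = 12,420.00 + 309 = 12,729.00 → round up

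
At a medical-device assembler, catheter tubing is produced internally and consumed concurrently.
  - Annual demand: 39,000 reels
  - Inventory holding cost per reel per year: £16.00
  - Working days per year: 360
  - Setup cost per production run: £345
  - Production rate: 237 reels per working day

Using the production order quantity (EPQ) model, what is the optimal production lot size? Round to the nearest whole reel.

1,760 reels

d = 39,000/360 = 108.3333 reels/day;  effective holding cost H(1 − d/p) = 16·(1 − 108.3333/237) = 8.68636
Q* = √(2DS / H_eff) = √(2·39,000·345 / 8.68636) ≈ 1,760.10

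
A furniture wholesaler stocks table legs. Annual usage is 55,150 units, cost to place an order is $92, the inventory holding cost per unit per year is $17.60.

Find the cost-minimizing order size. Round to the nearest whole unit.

759 units

Q* = √(2·D·S / H) = √(2·55,150·92 / 17.6) = √576,568.2 ≈ 759.32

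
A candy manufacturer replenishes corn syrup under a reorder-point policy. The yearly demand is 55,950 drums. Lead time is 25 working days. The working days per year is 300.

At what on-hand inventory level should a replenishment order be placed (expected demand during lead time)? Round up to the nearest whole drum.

4,663 drums

Daily demand d = 55,950 / 300 = 186.500 drums/day
Demand during lead time = 186.500 × 25 = 4,662.50
Reorder point = 4,662.50 → round up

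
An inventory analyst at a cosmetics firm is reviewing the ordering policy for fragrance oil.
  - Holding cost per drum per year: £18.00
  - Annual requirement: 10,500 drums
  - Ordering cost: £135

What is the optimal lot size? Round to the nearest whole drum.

Optimal lot size Q* = (2 × 10,500 × £135 / £18)^½ ≈ 396.86

397 drums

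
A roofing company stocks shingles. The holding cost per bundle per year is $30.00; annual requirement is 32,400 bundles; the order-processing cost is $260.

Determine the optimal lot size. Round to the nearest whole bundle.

2DS/H = 2·32,400·260/30 = 561,600.00
EOQ = √561,600.00 ≈ 749.40

749 bundles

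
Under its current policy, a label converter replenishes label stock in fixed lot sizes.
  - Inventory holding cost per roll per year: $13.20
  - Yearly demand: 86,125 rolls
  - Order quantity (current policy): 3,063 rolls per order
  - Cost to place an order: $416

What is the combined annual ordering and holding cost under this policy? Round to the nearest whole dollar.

$31,913

Ordering: D/Q × S = 86,125/3,063 × $416 = $11,697.03
Holding:  Q/2 × H = 3,063/2 × $13.2 = $20,215.80
Total = $11,697.03 + $20,215.80 = $31,912.83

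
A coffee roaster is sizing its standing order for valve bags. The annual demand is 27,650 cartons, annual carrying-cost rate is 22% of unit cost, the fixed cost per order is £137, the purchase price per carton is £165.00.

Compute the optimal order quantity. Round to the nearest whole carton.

457 cartons

Holding cost per carton per year: H = 22% × £165 = £36.3000
2DS/H = 2·27,650·137/36.3 = 208,707.99
EOQ = √208,707.99 ≈ 456.85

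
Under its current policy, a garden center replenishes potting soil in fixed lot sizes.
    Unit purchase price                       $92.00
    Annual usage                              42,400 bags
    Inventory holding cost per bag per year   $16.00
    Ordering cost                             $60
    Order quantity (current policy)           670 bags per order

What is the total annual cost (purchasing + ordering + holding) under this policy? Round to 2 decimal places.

Annual ordering cost = (D/Q)·S = (42,400/670) × 60 = $3,797.01
Annual holding cost  = (Q/2)·H = (670/2) × 16 = $5,360.00
Purchase cost = D·C = 42,400 × 92 = $3,900,800.00
Total = $3,797.01 + $5,360.00 + $3,900,800.00 = $3,909,957.01

$3,909,957.01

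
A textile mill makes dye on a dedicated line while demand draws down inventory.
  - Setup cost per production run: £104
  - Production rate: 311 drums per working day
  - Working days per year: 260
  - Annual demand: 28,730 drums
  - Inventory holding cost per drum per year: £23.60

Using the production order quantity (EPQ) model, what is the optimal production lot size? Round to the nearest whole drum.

d = 28,730/260 = 110.5000 drums/day;  effective holding cost H(1 − d/p) = 23.6·(1 − 110.5000/311) = 15.21479
Q* = √(2DS / H_eff) = √(2·28,730·104 / 15.21479) ≈ 626.71

627 drums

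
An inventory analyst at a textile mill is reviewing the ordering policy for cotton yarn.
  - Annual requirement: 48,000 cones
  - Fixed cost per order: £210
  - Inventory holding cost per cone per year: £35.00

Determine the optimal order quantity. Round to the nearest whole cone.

759 cones

Q* = √(2·D·S / H) = √(2·48,000·210 / 35) = √576,000.0 ≈ 758.95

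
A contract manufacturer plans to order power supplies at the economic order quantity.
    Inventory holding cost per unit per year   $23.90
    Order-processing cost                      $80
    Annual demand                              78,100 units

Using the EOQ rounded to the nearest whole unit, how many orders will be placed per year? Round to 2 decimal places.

EOQ = √(2DS/H) = √(2 × 78,100 × 80 / 23.9)
    = √(522,845.19) ≈ 723.08 → Q = 723
Orders per year = D/Q = 78,100 / 723 = 108.022

108.02 orders per year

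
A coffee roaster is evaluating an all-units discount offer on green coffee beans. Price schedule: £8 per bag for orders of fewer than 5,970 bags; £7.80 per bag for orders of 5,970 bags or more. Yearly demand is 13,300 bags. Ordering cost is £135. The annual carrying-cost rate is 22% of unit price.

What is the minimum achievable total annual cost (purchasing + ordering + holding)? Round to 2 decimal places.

H₁ = 22%×£8 = £1.7600;  H₂ = 22%×£7.80 = £1.7160
EOQ₁ = √(2×13,300×135/1.7600) = 1,428.41  (< 5,970, feasible at tier 1)
EOQ₂ = √(2×13,300×135/1.7160) = 1,446.60  (< 5,970 → use Q = 5,970 at tier-2 price)
TC(tier 1 (EOQ₁), Q≈1,428.4) = £108,913.99
TC(tier 2, Q≈5,970.0) = £109,163.01
Minimum at tier 1 (EOQ₁): £108,913.99

£108,913.99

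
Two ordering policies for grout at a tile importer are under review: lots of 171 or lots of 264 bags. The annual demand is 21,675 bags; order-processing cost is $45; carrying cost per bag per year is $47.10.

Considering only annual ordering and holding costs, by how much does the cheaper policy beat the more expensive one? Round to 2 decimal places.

$180.80

Annual cost at Q: ordering D·S/Q plus holding Q·H/2.
TC(171) = (21,675/171)×45 + (171/2)×47.1 = $9,731.00
TC(264) = (21,675/264)×45 + (264/2)×47.1 = $9,911.80
|ΔTC| = |$9,731.00 − $9,911.80| = $180.80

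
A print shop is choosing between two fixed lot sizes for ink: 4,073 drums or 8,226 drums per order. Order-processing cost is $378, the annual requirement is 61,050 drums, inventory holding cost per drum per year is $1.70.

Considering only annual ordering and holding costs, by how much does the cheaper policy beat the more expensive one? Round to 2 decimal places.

For each Q, cost = (D/Q)·S + (Q/2)·H.
TC(4,073) = (61,050/4,073)×378 + (4,073/2)×1.7 = $9,127.87
TC(8,226) = (61,050/8,226)×378 + (8,226/2)×1.7 = $9,797.46
Lots of 4,073 are cheaper by $669.59.

$669.59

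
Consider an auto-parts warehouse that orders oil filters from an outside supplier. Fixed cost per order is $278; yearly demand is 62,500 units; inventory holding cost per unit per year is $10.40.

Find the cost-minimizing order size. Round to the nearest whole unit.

Optimal lot size Q* = (2 × 62,500 × $278 / $10.4)^½ ≈ 1,827.93

1,828 units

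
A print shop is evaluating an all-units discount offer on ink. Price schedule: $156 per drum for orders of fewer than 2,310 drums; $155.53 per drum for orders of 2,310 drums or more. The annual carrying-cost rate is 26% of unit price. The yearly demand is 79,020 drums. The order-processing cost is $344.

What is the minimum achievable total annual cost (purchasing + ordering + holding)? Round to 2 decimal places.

H₁ = 26%×$156 = $40.5600;  H₂ = 26%×$155.53 = $40.4378
EOQ₁ = √(2×79,020×344/40.5600) = 1,157.75  (< 2,310, feasible at tier 1)
EOQ₂ = √(2×79,020×344/40.4378) = 1,159.50  (< 2,310 → use Q = 2,310 at tier-2 price)
TC(tier 1 (EOQ₁), Q≈1,157.7) = $12,374,078.23
TC(tier 2, Q≈2,310.0) = $12,348,453.74
Minimum at tier 2: $12,348,453.74

$12,348,453.74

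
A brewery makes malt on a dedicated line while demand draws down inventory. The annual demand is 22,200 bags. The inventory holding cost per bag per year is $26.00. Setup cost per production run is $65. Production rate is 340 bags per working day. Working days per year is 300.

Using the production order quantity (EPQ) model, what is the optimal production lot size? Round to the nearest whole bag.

377 bags

Daily demand d = 22,200/300 = 74.000; p = 340; 1 − d/p = 0.78235
EPQ = √(2DS / (H(1 − d/p)))
    = √(2 × 22,200 × 65 / (26 × 0.78235)) ≈ 376.67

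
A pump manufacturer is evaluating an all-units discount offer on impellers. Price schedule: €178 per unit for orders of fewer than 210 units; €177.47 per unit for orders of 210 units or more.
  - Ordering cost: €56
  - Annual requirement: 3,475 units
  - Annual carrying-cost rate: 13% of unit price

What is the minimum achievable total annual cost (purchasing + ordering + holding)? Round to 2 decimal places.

H₁ = 13%×€178 = €23.1400;  H₂ = 13%×€177.47 = €23.0711
EOQ₁ = √(2×3,475×56/23.1400) = 129.69  (< 210, feasible at tier 1)
EOQ₂ = √(2×3,475×56/23.0711) = 129.88  (< 210 → use Q = 210 at tier-2 price)
TC(tier 1 (EOQ₁), Q≈129.7) = €621,551.01
TC(tier 2, Q≈210.0) = €620,057.38
Minimum at tier 2: €620,057.38

€620,057.38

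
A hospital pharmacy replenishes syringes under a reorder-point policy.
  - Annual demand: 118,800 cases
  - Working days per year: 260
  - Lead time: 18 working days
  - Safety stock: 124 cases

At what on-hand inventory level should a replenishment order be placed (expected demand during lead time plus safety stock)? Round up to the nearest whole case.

8,349 cases

Daily demand d = 118,800 / 260 = 456.923 cases/day
Demand during lead time = 456.923 × 18 = 8,224.62
Reorder point = 8,224.62 + 124 = 8,348.62 → round up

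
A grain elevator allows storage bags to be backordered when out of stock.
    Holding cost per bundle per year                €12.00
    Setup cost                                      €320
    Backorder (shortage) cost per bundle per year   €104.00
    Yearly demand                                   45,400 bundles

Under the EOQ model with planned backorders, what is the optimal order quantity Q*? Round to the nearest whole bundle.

1,643 bundles

Basic EOQ = √(2·45,400·320/12) = 1,556.063
Backorder adjustment √((H+b)/b) = √((12+104)/104) = 1.0561
Q* = 1,556.063 × 1.0561 ≈ 1,643.39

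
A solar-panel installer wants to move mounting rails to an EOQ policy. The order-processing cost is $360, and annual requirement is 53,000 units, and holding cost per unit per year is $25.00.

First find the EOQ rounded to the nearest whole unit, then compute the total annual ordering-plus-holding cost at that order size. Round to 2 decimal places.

Optimal lot size Q* = (2 × 53,000 × $360 / $25)^½ ≈ 1,235.48 → Q = 1,235 units
Orders/yr = 53,000/1,235 = 42.915; ordering cost = 42.915 × $360 = $15,449.39
Average inventory = 1,235/2 = 617.5; holding cost = 617.5 × $25 = $15,437.50
Total = $15,449.39 + $15,437.50 = $30,886.89

$30,886.89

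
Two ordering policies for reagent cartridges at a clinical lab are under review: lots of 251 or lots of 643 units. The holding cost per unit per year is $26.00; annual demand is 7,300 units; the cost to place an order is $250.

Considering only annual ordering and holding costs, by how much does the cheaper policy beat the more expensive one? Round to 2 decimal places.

$663.34

TC(Q) = (D/Q)S + (Q/2)H
TC(251) = (7,300/251)×250 + (251/2)×26 = $10,533.92
TC(643) = (7,300/643)×250 + (643/2)×26 = $11,197.26
Cheaper: Q = 251.  Difference = $663.34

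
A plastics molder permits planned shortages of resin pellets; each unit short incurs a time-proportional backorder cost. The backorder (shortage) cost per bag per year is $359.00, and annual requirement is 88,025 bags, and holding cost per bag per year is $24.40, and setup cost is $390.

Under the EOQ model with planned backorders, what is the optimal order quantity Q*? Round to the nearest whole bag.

1,734 bags

Basic EOQ = √(2·88,025·390/24.4) = 1,677.472
Backorder adjustment √((H+b)/b) = √((24.4+359)/359) = 1.0334
Q* = 1,677.472 × 1.0334 ≈ 1,733.54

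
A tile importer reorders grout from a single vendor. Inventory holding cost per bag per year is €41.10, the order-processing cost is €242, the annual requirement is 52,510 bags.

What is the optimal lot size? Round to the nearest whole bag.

2DS/H = 2·52,510·242/41.1 = 618,365.94
EOQ = √618,365.94 ≈ 786.36

786 bags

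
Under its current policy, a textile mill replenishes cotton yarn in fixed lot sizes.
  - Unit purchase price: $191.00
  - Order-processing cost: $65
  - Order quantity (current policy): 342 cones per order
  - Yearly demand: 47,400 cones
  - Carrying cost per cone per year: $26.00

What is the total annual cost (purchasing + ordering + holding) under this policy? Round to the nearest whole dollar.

$9,066,855

Ordering: D/Q × S = 47,400/342 × $65 = $9,008.77
Holding:  Q/2 × H = 342/2 × $26 = $4,446.00
Purchase cost = D·C = 47,400 × 191 = $9,053,400.00
Total = $9,008.77 + $4,446.00 + $9,053,400.00 = $9,066,854.77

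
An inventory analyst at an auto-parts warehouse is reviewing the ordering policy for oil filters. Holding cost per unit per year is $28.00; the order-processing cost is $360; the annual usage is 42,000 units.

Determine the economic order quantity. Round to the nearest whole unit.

1,039 units

Optimal lot size Q* = (2 × 42,000 × $360 / $28)^½ ≈ 1,039.23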